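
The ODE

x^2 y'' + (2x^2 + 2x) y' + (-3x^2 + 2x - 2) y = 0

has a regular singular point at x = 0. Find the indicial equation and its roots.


Divide by x^2 to reach normal form y'' + P_1(x) y' + P_2(x) y = 0 with P_1(x) = 2 + 2/x and P_2(x) = -3 + 2/x - 2/x^2.
x = 0 is a singular point because the y'-coefficient 2 + 2/x has a pole at x = 0 and the y-coefficient -3 + 2/x - 2/x^2 has a pole at x = 0.
It is a regular singular point because x P_1(x) = p(x) = 2x + 2 and x^2 P_2(x) = q(x) = -3x^2 + 2x - 2 are polynomials, hence analytic at x = 0.
p(0) = 2,  q(0) = -2.
Indicial equation: r(r-1) + p(0) r + q(0) = 0, i.e. r^2 + (p(0) - 1) r + q(0) = 0, i.e. r^2 + 1 r - 2 = 0.
Discriminant: (1)^2 - 4(-2) = 9, so r = (-1 ± 3)/2.
Solving: r_1 = 1, r_2 = -2.

indicial: r^2 + 1 r - 2 = 0; roots r_1 = 1, r_2 = -2


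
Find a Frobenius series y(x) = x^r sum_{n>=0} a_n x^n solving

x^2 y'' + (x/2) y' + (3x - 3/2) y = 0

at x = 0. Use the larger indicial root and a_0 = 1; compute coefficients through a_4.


Write in Frobenius form y'' + (p(x)/x) y' + (q(x)/x^2) y = 0:
  p(x) = 1/2,  q(x) = 3x - 3/2.
Indicial equation: r(r-1) + (1/2) r + (-3/2) = 0 -> roots r_1 = 3/2, r_2 = -1.
Take r = r_1 = 3/2. Let y(x) = x^r sum_{n>=0} a_n x^n with a_0 = 1.
Substitute y = x^r sum a_n x^n and match x^{r+n}. The recurrence is
  D(n) a_n + 3 a_{n-1} = 0,  where D(n) = (r+n)(r+n-1) + (1/2)(r+n) + (-3/2).
  a_n = -3 / D(n) * a_{n-1}.
Since the indicial polynomial factors as (r - r_1)(r - r_2), D(n) = (r_1 + n - r_1)(r_1 + n - r_2) = n(n + 5/2).
Evaluating step by step (a_0 = 1):
  n = 1: D(1) = 1(1 + 5/2) = 7/2; numerator = -3(1) = -3; a_1 = (-3)/(7/2) = -6/7
  n = 2: D(2) = 2(2 + 5/2) = 9; numerator = -3(-6/7) = 18/7; a_2 = (18/7)/(9) = 2/7
  n = 3: D(3) = 3(3 + 5/2) = 33/2; numerator = -3(2/7) = -6/7; a_3 = (-6/7)/(33/2) = -4/77
  n = 4: D(4) = 4(4 + 5/2) = 26; numerator = -3(-4/77) = 12/77; a_4 = (12/77)/(26) = 6/1001

r = 3/2; a_0 = 1; a_1 = -6/7; a_2 = 2/7; a_3 = -4/77; a_4 = 6/1001


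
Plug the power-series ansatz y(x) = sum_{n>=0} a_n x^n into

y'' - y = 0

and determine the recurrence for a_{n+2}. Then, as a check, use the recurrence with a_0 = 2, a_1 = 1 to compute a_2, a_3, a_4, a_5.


Substitute y = sum_n a_n x^n into y'' + (const) y = 0.
y''(x) = sum_{n>=0} (n+2)(n+1) a_{n+2} x^n.
The ODE becomes sum_n [(n+2)(n+1) a_{n+2} - 1 a_n] x^n = 0.
Setting each coefficient to zero gives the recurrence:
  (n+2)(n+1) a_{n+2} - 1 a_n = 0,
  a_{n+2} = 1 / ((n+1)(n+2)) a_n.

Check with a_0 = 2, a_1 = 1 (apply the recurrence for n = 0, 1, 2, 3): a_0 = 2, a_1 = 1, a_2 = 1, a_3 = 1/6, a_4 = 1/12, a_5 = 1/120.

a_{n+2} = 1/((n+1)(n+2)) * a_n; check: a_0 = 2, a_1 = 1, a_2 = 1, a_3 = 1/6, a_4 = 1/12, a_5 = 1/120


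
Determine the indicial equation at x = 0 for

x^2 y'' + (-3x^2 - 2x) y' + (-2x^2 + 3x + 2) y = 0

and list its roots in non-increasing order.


Divide by x^2 to reach normal form y'' + P_1(x) y' + P_2(x) y = 0 with P_1(x) = -3 - 2/x and P_2(x) = -2 + 3/x + 2/x^2.
x = 0 is a singular point because the y'-coefficient -3 - 2/x has a pole at x = 0 and the y-coefficient -2 + 3/x + 2/x^2 has a pole at x = 0.
It is a regular singular point because x P_1(x) = p(x) = -3x - 2 and x^2 P_2(x) = q(x) = -2x^2 + 3x + 2 are polynomials, hence analytic at x = 0.
p(0) = -2,  q(0) = 2.
Indicial equation: r(r-1) + p(0) r + q(0) = 0, i.e. r^2 + (p(0) - 1) r + q(0) = 0, i.e. r^2 - 3 r + 2 = 0.
Discriminant: (-3)^2 - 4(2) = 1, so r = (3 ± 1)/2.
Solving: r_1 = 2, r_2 = 1.

indicial: r^2 - 3 r + 2 = 0; roots r_1 = 2, r_2 = 1


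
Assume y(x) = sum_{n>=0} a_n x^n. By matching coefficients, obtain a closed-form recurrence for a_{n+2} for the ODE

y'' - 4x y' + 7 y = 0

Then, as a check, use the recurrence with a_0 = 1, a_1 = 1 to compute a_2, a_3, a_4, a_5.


Substitute y = sum_n a_n x^n.
y''(x) has coefficient (n+2)(n+1) a_{n+2} at x^n;
-4 x y'(x) has coefficient -4 n a_n at x^n (shift);
7 y(x) has coefficient 7 a_n at x^n.
Matching x^n: (n+2)(n+1) a_{n+2} + (-4n + 7) a_n = 0.
Thus a_{n+2} = (4n - 7) / ((n+1)(n+2)) * a_n.

Check with a_0 = 1, a_1 = 1 (apply the recurrence for n = 0, 1, 2, 3): a_0 = 1, a_1 = 1, a_2 = -7/2, a_3 = -1/2, a_4 = -7/24, a_5 = -1/8.

a_(n+2) = (4n - 7) / ((n+1)(n+2)) * a_n; check: a_0 = 1, a_1 = 1, a_2 = -7/2, a_3 = -1/2, a_4 = -7/24, a_5 = -1/8


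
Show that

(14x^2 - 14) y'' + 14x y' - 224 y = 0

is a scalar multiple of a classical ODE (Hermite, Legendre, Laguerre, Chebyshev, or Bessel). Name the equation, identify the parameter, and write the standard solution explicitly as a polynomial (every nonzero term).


All three coefficients share the factor -14; dividing through by -14 gives  (1 - x^2) y'' - x y' + 16 y = 0.
This matches the Chebyshev equation (1 - x^2) y'' - x y' + n^2 y = 0 (note the -x y' term, not -2x y') with n^2 = 16, so n = 4; the polynomial solution is T_4(x).
With y = sum_k a_k x^k, matching x^k gives (k+2)(k+1) a_{k+2} = (k^2 - n^2) a_k = (k - 4)(k + 4) a_k. The right side vanishes at k = 4, so the series with the parity of 4 terminates at degree 4.
Standard normalization: leading coefficient of T_n is 2^(n-1), so a_4 = 2^3 = 8. Work downward with a_k = (k+1)(k+2) a_{k+2} / ((k - 4)(k + 4)):
  a_2 = (3)(4)(8) / ((2 - 4)(2 + 4)) = 96/(-12) = -8
  a_0 = (1)(2)(-8) / ((0 - 4)(0 + 4)) = -16/(-16) = 1
Hence T_4(x) = 8 x^4 - 8 x^2 + 1.

T_4(x); series = 8 x^4 - 8 x^2 + 1


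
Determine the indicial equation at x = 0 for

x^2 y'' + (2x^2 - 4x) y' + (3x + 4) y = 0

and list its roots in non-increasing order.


Divide by x^2 to reach normal form y'' + P_1(x) y' + P_2(x) y = 0 with P_1(x) = 2 - 4/x and P_2(x) = 3/x + 4/x^2.
x = 0 is a singular point because the y'-coefficient 2 - 4/x has a pole at x = 0 and the y-coefficient 3/x + 4/x^2 has a pole at x = 0.
It is a regular singular point because x P_1(x) = p(x) = 2x - 4 and x^2 P_2(x) = q(x) = 3x + 4 are polynomials, hence analytic at x = 0.
p(0) = -4,  q(0) = 4.
Indicial equation: r(r-1) + p(0) r + q(0) = 0, i.e. r^2 + (p(0) - 1) r + q(0) = 0, i.e. r^2 - 5 r + 4 = 0.
Discriminant: (-5)^2 - 4(4) = 9, so r = (5 ± 3)/2.
Solving: r_1 = 4, r_2 = 1.

indicial: r^2 - 5 r + 4 = 0; roots r_1 = 4, r_2 = 1


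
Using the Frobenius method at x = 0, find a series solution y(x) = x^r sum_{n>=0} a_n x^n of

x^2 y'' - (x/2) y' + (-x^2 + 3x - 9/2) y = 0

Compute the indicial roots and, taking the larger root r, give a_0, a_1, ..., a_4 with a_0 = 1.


Write in Frobenius form y'' + (p(x)/x) y' + (q(x)/x^2) y = 0:
  p(x) = -1/2,  q(x) = -x^2 + 3x - 9/2.
Indicial equation: r(r-1) + (-1/2) r + (-9/2) = 0 -> roots r_1 = 3, r_2 = -3/2.
Take r = r_1 = 3. Let y(x) = x^r sum_{n>=0} a_n x^n with a_0 = 1.
Substitute y = x^r sum a_n x^n and match x^{r+n}. The recurrence is
  D(n) a_n + 3 a_{n-1} - 1 a_{n-2} = 0,  where D(n) = (r+n)(r+n-1) + (-1/2)(r+n) + (-9/2).
  a_n = [-3 a_{n-1} + 1 a_{n-2}] / D(n).
Since the indicial polynomial factors as (r - r_1)(r - r_2), D(n) = (r_1 + n - r_1)(r_1 + n - r_2) = n(n + 9/2).
Evaluating step by step (a_0 = 1):
  n = 1: D(1) = 1(1 + 9/2) = 11/2; numerator = -3(1) = -3; a_1 = (-3)/(11/2) = -6/11
  n = 2: D(2) = 2(2 + 9/2) = 13; numerator = -3(-6/11) + 1(1) = 29/11; a_2 = (29/11)/(13) = 29/143
  n = 3: D(3) = 3(3 + 9/2) = 45/2; numerator = -3(29/143) + 1(-6/11) = -15/13; a_3 = (-15/13)/(45/2) = -2/39
  n = 4: D(4) = 4(4 + 9/2) = 34; numerator = -3(-2/39) + 1(29/143) = 51/143; a_4 = (51/143)/(34) = 3/286

r = 3; a_0 = 1; a_1 = -6/11; a_2 = 29/143; a_3 = -2/39; a_4 = 3/286


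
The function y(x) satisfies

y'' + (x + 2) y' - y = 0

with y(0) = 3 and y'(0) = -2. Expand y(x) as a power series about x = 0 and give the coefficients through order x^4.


Ansatz: y(x) = sum_{n>=0} a_n x^n, so y'(x) = sum_{n>=1} n a_n x^(n-1) and y''(x) = sum_{n>=2} n(n-1) a_n x^(n-2).
Substitute into P(x) y'' + Q(x) y' + R(x) y = 0 with P(x) = 1, Q(x) = x + 2, R(x) = -1, and match powers of x.
Initial conditions: a_0 = 3, a_1 = -2.
Setting the coefficient of each power of x to zero and solving order by order (substituting the coefficients already found):
  x^0: 2 a_2 + 2 a_1 - a_0 = 0  ->  2 a_2 = -2 a_1 + a_0 = 7  ->  a_2 = 7/2
  x^1: 6 a_3 + 4 a_2 = 0  ->  6 a_3 = -4 a_2 = -14  ->  a_3 = -7/3
  x^2: 12 a_4 + 6 a_3 + a_2 = 0  ->  12 a_4 = -6 a_3 - a_2 = 21/2  ->  a_4 = 7/8
Truncated series: y(x) = 3 - 2 x + (7/2) x^2 - (7/3) x^3 + (7/8) x^4 + O(x^5).

a_0 = 3; a_1 = -2; a_2 = 7/2; a_3 = -7/3; a_4 = 7/8


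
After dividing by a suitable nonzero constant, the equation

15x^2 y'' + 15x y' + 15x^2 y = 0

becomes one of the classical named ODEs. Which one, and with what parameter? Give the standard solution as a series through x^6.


All three coefficients share the factor 15; dividing through by 15 gives  x^2 y'' + x y' + x^2 y = 0.
This matches the Bessel equation x^2 y'' + x y' + (x^2 - nu^2) y = 0 with nu^2 = 0, so nu = 0; the solution bounded at x = 0 is J_0(x).
Frobenius at x = 0: indicial roots ±nu; for r = nu the recurrence k(k + 2nu) c_k = -c_{k-2} gives the standard series J_nu(x) = sum_{k>=0} (-1)^k / (k! (k+nu)!) (x/2)^(2k+nu). Evaluate the first 4 terms:
  k = 0: (-1)^0 / (0! * 0! * 2^0) x^0 = 1/(1*1*1) x^0 = (1) x^0
  k = 1: (-1)^1 / (1! * 1! * 2^2) x^2 = -1/(1*1*4) x^2 = (-1/4) x^2
  k = 2: (-1)^2 / (2! * 2! * 2^4) x^4 = 1/(2*2*16) x^4 = (1/64) x^4
  k = 3: (-1)^3 / (3! * 3! * 2^6) x^6 = -1/(6*6*64) x^6 = (-1/2304) x^6
Hence J_0(x) = -x^6/2304 + x^4/64 - x^2/4 + 1 + ....

J_0(x); series = -x^6/2304 + x^4/64 - x^2/4 + 1


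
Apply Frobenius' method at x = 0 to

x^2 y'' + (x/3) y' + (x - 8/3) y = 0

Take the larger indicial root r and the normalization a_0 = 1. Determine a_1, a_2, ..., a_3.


Write in Frobenius form y'' + (p(x)/x) y' + (q(x)/x^2) y = 0:
  p(x) = 1/3,  q(x) = x - 8/3.
Indicial equation: r(r-1) + (1/3) r + (-8/3) = 0 -> roots r_1 = 2, r_2 = -4/3.
Take r = r_1 = 2. Let y(x) = x^r sum_{n>=0} a_n x^n with a_0 = 1.
Substitute y = x^r sum a_n x^n and match x^{r+n}. The recurrence is
  D(n) a_n + 1 a_{n-1} = 0,  where D(n) = (r+n)(r+n-1) + (1/3)(r+n) + (-8/3).
  a_n = -1 / D(n) * a_{n-1}.
Since the indicial polynomial factors as (r - r_1)(r - r_2), D(n) = (r_1 + n - r_1)(r_1 + n - r_2) = n(n + 10/3).
Evaluating step by step (a_0 = 1):
  n = 1: D(1) = 1(1 + 10/3) = 13/3; numerator = -1(1) = -1; a_1 = (-1)/(13/3) = -3/13
  n = 2: D(2) = 2(2 + 10/3) = 32/3; numerator = -1(-3/13) = 3/13; a_2 = (3/13)/(32/3) = 9/416
  n = 3: D(3) = 3(3 + 10/3) = 19; numerator = -1(9/416) = -9/416; a_3 = (-9/416)/(19) = -9/7904

r = 2; a_0 = 1; a_1 = -3/13; a_2 = 9/416; a_3 = -9/7904


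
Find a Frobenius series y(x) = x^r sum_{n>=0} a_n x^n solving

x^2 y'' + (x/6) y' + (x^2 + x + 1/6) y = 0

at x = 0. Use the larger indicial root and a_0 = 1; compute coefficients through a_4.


Write in Frobenius form y'' + (p(x)/x) y' + (q(x)/x^2) y = 0:
  p(x) = 1/6,  q(x) = x^2 + x + 1/6.
Indicial equation: r(r-1) + (1/6) r + (1/6) = 0 -> roots r_1 = 1/2, r_2 = 1/3.
Take r = r_1 = 1/2. Let y(x) = x^r sum_{n>=0} a_n x^n with a_0 = 1.
Substitute y = x^r sum a_n x^n and match x^{r+n}. The recurrence is
  D(n) a_n + 1 a_{n-1} + 1 a_{n-2} = 0,  where D(n) = (r+n)(r+n-1) + (1/6)(r+n) + (1/6).
  a_n = [-1 a_{n-1} - 1 a_{n-2}] / D(n).
Since the indicial polynomial factors as (r - r_1)(r - r_2), D(n) = (r_1 + n - r_1)(r_1 + n - r_2) = n(n + 1/6).
Evaluating step by step (a_0 = 1):
  n = 1: D(1) = 1(1 + 1/6) = 7/6; numerator = -1(1) = -1; a_1 = (-1)/(7/6) = -6/7
  n = 2: D(2) = 2(2 + 1/6) = 13/3; numerator = -1(-6/7) - 1(1) = -1/7; a_2 = (-1/7)/(13/3) = -3/91
  n = 3: D(3) = 3(3 + 1/6) = 19/2; numerator = -1(-3/91) - 1(-6/7) = 81/91; a_3 = (81/91)/(19/2) = 162/1729
  n = 4: D(4) = 4(4 + 1/6) = 50/3; numerator = -1(162/1729) - 1(-3/91) = -15/247; a_4 = (-15/247)/(50/3) = -9/2470

r = 1/2; a_0 = 1; a_1 = -6/7; a_2 = -3/91; a_3 = 162/1729; a_4 = -9/2470


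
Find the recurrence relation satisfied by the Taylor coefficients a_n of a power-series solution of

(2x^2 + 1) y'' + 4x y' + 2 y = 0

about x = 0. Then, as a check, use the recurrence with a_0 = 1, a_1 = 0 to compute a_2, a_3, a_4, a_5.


Substitute y = sum_n a_n x^n.
(1 + 2 x^2) y'' contributes (n+2)(n+1) a_{n+2} + 2 n(n-1) a_n at x^n.
4 x y'(x) contributes 4 n a_n at x^n.
2 y(x) contributes 2 a_n at x^n.
Matching x^n: (n+2)(n+1) a_{n+2} + (2 n(n-1) + 4 n + 2) a_n = 0.
Thus a_{n+2} = (-2 n(n-1) - 4 n - 2) / ((n+1)(n+2)) * a_n.

Check with a_0 = 1, a_1 = 0 (apply the recurrence for n = 0, 1, 2, 3): a_0 = 1, a_1 = 0, a_2 = -1, a_3 = 0, a_4 = 7/6, a_5 = 0.

a_(n+2) = (-2 n(n-1) - 4 n - 2) / ((n+1)(n+2)) * a_n; check: a_0 = 1, a_1 = 0, a_2 = -1, a_3 = 0, a_4 = 7/6, a_5 = 0


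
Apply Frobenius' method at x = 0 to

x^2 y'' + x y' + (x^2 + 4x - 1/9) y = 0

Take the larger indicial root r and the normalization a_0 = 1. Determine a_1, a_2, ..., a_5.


Write in Frobenius form y'' + (p(x)/x) y' + (q(x)/x^2) y = 0:
  p(x) = 1,  q(x) = x^2 + 4x - 1/9.
Indicial equation: r(r-1) + (1) r + (-1/9) = 0 -> roots r_1 = 1/3, r_2 = -1/3.
Take r = r_1 = 1/3. Let y(x) = x^r sum_{n>=0} a_n x^n with a_0 = 1.
Substitute y = x^r sum a_n x^n and match x^{r+n}. The recurrence is
  D(n) a_n + 4 a_{n-1} + 1 a_{n-2} = 0,  where D(n) = (r+n)(r+n-1) + (1)(r+n) + (-1/9).
  a_n = [-4 a_{n-1} - 1 a_{n-2}] / D(n).
Since the indicial polynomial factors as (r - r_1)(r - r_2), D(n) = (r_1 + n - r_1)(r_1 + n - r_2) = n(n + 2/3).
Evaluating step by step (a_0 = 1):
  n = 1: D(1) = 1(1 + 2/3) = 5/3; numerator = -4(1) = -4; a_1 = (-4)/(5/3) = -12/5
  n = 2: D(2) = 2(2 + 2/3) = 16/3; numerator = -4(-12/5) - 1(1) = 43/5; a_2 = (43/5)/(16/3) = 129/80
  n = 3: D(3) = 3(3 + 2/3) = 11; numerator = -4(129/80) - 1(-12/5) = -81/20; a_3 = (-81/20)/(11) = -81/220
  n = 4: D(4) = 4(4 + 2/3) = 56/3; numerator = -4(-81/220) - 1(129/80) = -123/880; a_4 = (-123/880)/(56/3) = -369/49280
  n = 5: D(5) = 5(5 + 2/3) = 85/3; numerator = -4(-369/49280) - 1(-81/220) = 981/2464; a_5 = (981/2464)/(85/3) = 2943/209440

r = 1/3; a_0 = 1; a_1 = -12/5; a_2 = 129/80; a_3 = -81/220; a_4 = -369/49280; a_5 = 2943/209440


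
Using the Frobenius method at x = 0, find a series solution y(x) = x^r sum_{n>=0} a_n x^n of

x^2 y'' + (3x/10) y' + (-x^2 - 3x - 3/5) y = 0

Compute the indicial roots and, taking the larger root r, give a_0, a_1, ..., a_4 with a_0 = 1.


Write in Frobenius form y'' + (p(x)/x) y' + (q(x)/x^2) y = 0:
  p(x) = 3/10,  q(x) = -x^2 - 3x - 3/5.
Indicial equation: r(r-1) + (3/10) r + (-3/5) = 0 -> roots r_1 = 6/5, r_2 = -1/2.
Take r = r_1 = 6/5. Let y(x) = x^r sum_{n>=0} a_n x^n with a_0 = 1.
Substitute y = x^r sum a_n x^n and match x^{r+n}. The recurrence is
  D(n) a_n - 3 a_{n-1} - 1 a_{n-2} = 0,  where D(n) = (r+n)(r+n-1) + (3/10)(r+n) + (-3/5).
  a_n = [3 a_{n-1} + 1 a_{n-2}] / D(n).
Since the indicial polynomial factors as (r - r_1)(r - r_2), D(n) = (r_1 + n - r_1)(r_1 + n - r_2) = n(n + 17/10).
Evaluating step by step (a_0 = 1):
  n = 1: D(1) = 1(1 + 17/10) = 27/10; numerator = 3(1) = 3; a_1 = (3)/(27/10) = 10/9
  n = 2: D(2) = 2(2 + 17/10) = 37/5; numerator = 3(10/9) + 1(1) = 13/3; a_2 = (13/3)/(37/5) = 65/111
  n = 3: D(3) = 3(3 + 17/10) = 141/10; numerator = 3(65/111) + 1(10/9) = 955/333; a_3 = (955/333)/(141/10) = 9550/46953
  n = 4: D(4) = 4(4 + 17/10) = 114/5; numerator = 3(9550/46953) + 1(65/111) = 18715/15651; a_4 = (18715/15651)/(114/5) = 4925/93906

r = 6/5; a_0 = 1; a_1 = 10/9; a_2 = 65/111; a_3 = 9550/46953; a_4 = 4925/93906


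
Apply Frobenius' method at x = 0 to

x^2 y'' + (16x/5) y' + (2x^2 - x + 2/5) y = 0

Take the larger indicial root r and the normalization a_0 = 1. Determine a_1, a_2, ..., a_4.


Write in Frobenius form y'' + (p(x)/x) y' + (q(x)/x^2) y = 0:
  p(x) = 16/5,  q(x) = 2x^2 - x + 2/5.
Indicial equation: r(r-1) + (16/5) r + (2/5) = 0 -> roots r_1 = -1/5, r_2 = -2.
Take r = r_1 = -1/5. Let y(x) = x^r sum_{n>=0} a_n x^n with a_0 = 1.
Substitute y = x^r sum a_n x^n and match x^{r+n}. The recurrence is
  D(n) a_n - 1 a_{n-1} + 2 a_{n-2} = 0,  where D(n) = (r+n)(r+n-1) + (16/5)(r+n) + (2/5).
  a_n = [1 a_{n-1} - 2 a_{n-2}] / D(n).
Since the indicial polynomial factors as (r - r_1)(r - r_2), D(n) = (r_1 + n - r_1)(r_1 + n - r_2) = n(n + 9/5).
Evaluating step by step (a_0 = 1):
  n = 1: D(1) = 1(1 + 9/5) = 14/5; numerator = 1(1) = 1; a_1 = (1)/(14/5) = 5/14
  n = 2: D(2) = 2(2 + 9/5) = 38/5; numerator = 1(5/14) - 2(1) = -23/14; a_2 = (-23/14)/(38/5) = -115/532
  n = 3: D(3) = 3(3 + 9/5) = 72/5; numerator = 1(-115/532) - 2(5/14) = -495/532; a_3 = (-495/532)/(72/5) = -275/4256
  n = 4: D(4) = 4(4 + 9/5) = 116/5; numerator = 1(-275/4256) - 2(-115/532) = 1565/4256; a_4 = (1565/4256)/(116/5) = 7825/493696

r = -1/5; a_0 = 1; a_1 = 5/14; a_2 = -115/532; a_3 = -275/4256; a_4 = 7825/493696


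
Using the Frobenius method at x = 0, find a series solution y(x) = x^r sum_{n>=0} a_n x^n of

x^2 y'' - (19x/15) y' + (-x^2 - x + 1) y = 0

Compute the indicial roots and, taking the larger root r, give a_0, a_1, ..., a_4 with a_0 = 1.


Write in Frobenius form y'' + (p(x)/x) y' + (q(x)/x^2) y = 0:
  p(x) = -19/15,  q(x) = -x^2 - x + 1.
Indicial equation: r(r-1) + (-19/15) r + (1) = 0 -> roots r_1 = 5/3, r_2 = 3/5.
Take r = r_1 = 5/3. Let y(x) = x^r sum_{n>=0} a_n x^n with a_0 = 1.
Substitute y = x^r sum a_n x^n and match x^{r+n}. The recurrence is
  D(n) a_n - 1 a_{n-1} - 1 a_{n-2} = 0,  where D(n) = (r+n)(r+n-1) + (-19/15)(r+n) + (1).
  a_n = [1 a_{n-1} + 1 a_{n-2}] / D(n).
Since the indicial polynomial factors as (r - r_1)(r - r_2), D(n) = (r_1 + n - r_1)(r_1 + n - r_2) = n(n + 16/15).
Evaluating step by step (a_0 = 1):
  n = 1: D(1) = 1(1 + 16/15) = 31/15; numerator = 1(1) = 1; a_1 = (1)/(31/15) = 15/31
  n = 2: D(2) = 2(2 + 16/15) = 92/15; numerator = 1(15/31) + 1(1) = 46/31; a_2 = (46/31)/(92/15) = 15/62
  n = 3: D(3) = 3(3 + 16/15) = 61/5; numerator = 1(15/62) + 1(15/31) = 45/62; a_3 = (45/62)/(61/5) = 225/3782
  n = 4: D(4) = 4(4 + 16/15) = 304/15; numerator = 1(225/3782) + 1(15/62) = 570/1891; a_4 = (570/1891)/(304/15) = 225/15128

r = 5/3; a_0 = 1; a_1 = 15/31; a_2 = 15/62; a_3 = 225/3782; a_4 = 225/15128


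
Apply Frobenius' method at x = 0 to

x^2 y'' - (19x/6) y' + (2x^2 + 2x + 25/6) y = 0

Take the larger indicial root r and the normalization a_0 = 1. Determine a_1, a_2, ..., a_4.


Write in Frobenius form y'' + (p(x)/x) y' + (q(x)/x^2) y = 0:
  p(x) = -19/6,  q(x) = 2x^2 + 2x + 25/6.
Indicial equation: r(r-1) + (-19/6) r + (25/6) = 0 -> roots r_1 = 5/2, r_2 = 5/3.
Take r = r_1 = 5/2. Let y(x) = x^r sum_{n>=0} a_n x^n with a_0 = 1.
Substitute y = x^r sum a_n x^n and match x^{r+n}. The recurrence is
  D(n) a_n + 2 a_{n-1} + 2 a_{n-2} = 0,  where D(n) = (r+n)(r+n-1) + (-19/6)(r+n) + (25/6).
  a_n = [-2 a_{n-1} - 2 a_{n-2}] / D(n).
Since the indicial polynomial factors as (r - r_1)(r - r_2), D(n) = (r_1 + n - r_1)(r_1 + n - r_2) = n(n + 5/6).
Evaluating step by step (a_0 = 1):
  n = 1: D(1) = 1(1 + 5/6) = 11/6; numerator = -2(1) = -2; a_1 = (-2)/(11/6) = -12/11
  n = 2: D(2) = 2(2 + 5/6) = 17/3; numerator = -2(-12/11) - 2(1) = 2/11; a_2 = (2/11)/(17/3) = 6/187
  n = 3: D(3) = 3(3 + 5/6) = 23/2; numerator = -2(6/187) - 2(-12/11) = 36/17; a_3 = (36/17)/(23/2) = 72/391
  n = 4: D(4) = 4(4 + 5/6) = 58/3; numerator = -2(72/391) - 2(6/187) = -1860/4301; a_4 = (-1860/4301)/(58/3) = -2790/124729

r = 5/2; a_0 = 1; a_1 = -12/11; a_2 = 6/187; a_3 = 72/391; a_4 = -2790/124729


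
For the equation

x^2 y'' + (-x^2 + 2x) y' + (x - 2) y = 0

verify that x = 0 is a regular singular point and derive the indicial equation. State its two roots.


Divide by x^2 to reach normal form y'' + P_1(x) y' + P_2(x) y = 0 with P_1(x) = -1 + 2/x and P_2(x) = 1/x - 2/x^2.
x = 0 is a singular point because the y'-coefficient -1 + 2/x has a pole at x = 0 and the y-coefficient 1/x - 2/x^2 has a pole at x = 0.
It is a regular singular point because x P_1(x) = p(x) = 2 - x and x^2 P_2(x) = q(x) = x - 2 are polynomials, hence analytic at x = 0.
p(0) = 2,  q(0) = -2.
Indicial equation: r(r-1) + p(0) r + q(0) = 0, i.e. r^2 + (p(0) - 1) r + q(0) = 0, i.e. r^2 + 1 r - 2 = 0.
Discriminant: (1)^2 - 4(-2) = 9, so r = (-1 ± 3)/2.
Solving: r_1 = 1, r_2 = -2.

indicial: r^2 + 1 r - 2 = 0; roots r_1 = 1, r_2 = -2


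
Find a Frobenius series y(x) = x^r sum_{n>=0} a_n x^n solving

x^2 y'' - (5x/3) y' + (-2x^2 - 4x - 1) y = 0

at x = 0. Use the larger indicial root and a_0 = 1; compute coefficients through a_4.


Write in Frobenius form y'' + (p(x)/x) y' + (q(x)/x^2) y = 0:
  p(x) = -5/3,  q(x) = -2x^2 - 4x - 1.
Indicial equation: r(r-1) + (-5/3) r + (-1) = 0 -> roots r_1 = 3, r_2 = -1/3.
Take r = r_1 = 3. Let y(x) = x^r sum_{n>=0} a_n x^n with a_0 = 1.
Substitute y = x^r sum a_n x^n and match x^{r+n}. The recurrence is
  D(n) a_n - 4 a_{n-1} - 2 a_{n-2} = 0,  where D(n) = (r+n)(r+n-1) + (-5/3)(r+n) + (-1).
  a_n = [4 a_{n-1} + 2 a_{n-2}] / D(n).
Since the indicial polynomial factors as (r - r_1)(r - r_2), D(n) = (r_1 + n - r_1)(r_1 + n - r_2) = n(n + 10/3).
Evaluating step by step (a_0 = 1):
  n = 1: D(1) = 1(1 + 10/3) = 13/3; numerator = 4(1) = 4; a_1 = (4)/(13/3) = 12/13
  n = 2: D(2) = 2(2 + 10/3) = 32/3; numerator = 4(12/13) + 2(1) = 74/13; a_2 = (74/13)/(32/3) = 111/208
  n = 3: D(3) = 3(3 + 10/3) = 19; numerator = 4(111/208) + 2(12/13) = 207/52; a_3 = (207/52)/(19) = 207/988
  n = 4: D(4) = 4(4 + 10/3) = 88/3; numerator = 4(207/988) + 2(111/208) = 3765/1976; a_4 = (3765/1976)/(88/3) = 11295/173888

r = 3; a_0 = 1; a_1 = 12/13; a_2 = 111/208; a_3 = 207/988; a_4 = 11295/173888


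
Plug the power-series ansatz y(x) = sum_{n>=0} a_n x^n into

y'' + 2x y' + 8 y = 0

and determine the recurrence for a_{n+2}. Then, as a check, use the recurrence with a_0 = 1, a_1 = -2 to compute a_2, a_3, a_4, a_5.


Substitute y = sum_n a_n x^n.
y''(x) has coefficient (n+2)(n+1) a_{n+2} at x^n;
2 x y'(x) has coefficient 2 n a_n at x^n (shift);
8 y(x) has coefficient 8 a_n at x^n.
Matching x^n: (n+2)(n+1) a_{n+2} + (2n + 8) a_n = 0.
Thus a_{n+2} = (-2n - 8) / ((n+1)(n+2)) * a_n.

Check with a_0 = 1, a_1 = -2 (apply the recurrence for n = 0, 1, 2, 3): a_0 = 1, a_1 = -2, a_2 = -4, a_3 = 10/3, a_4 = 4, a_5 = -7/3.

a_(n+2) = (-2n - 8) / ((n+1)(n+2)) * a_n; check: a_0 = 1, a_1 = -2, a_2 = -4, a_3 = 10/3, a_4 = 4, a_5 = -7/3


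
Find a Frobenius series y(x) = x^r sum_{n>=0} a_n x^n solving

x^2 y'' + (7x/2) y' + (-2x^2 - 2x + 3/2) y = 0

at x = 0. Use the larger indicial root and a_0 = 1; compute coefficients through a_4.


Write in Frobenius form y'' + (p(x)/x) y' + (q(x)/x^2) y = 0:
  p(x) = 7/2,  q(x) = -2x^2 - 2x + 3/2.
Indicial equation: r(r-1) + (7/2) r + (3/2) = 0 -> roots r_1 = -1, r_2 = -3/2.
Take r = r_1 = -1. Let y(x) = x^r sum_{n>=0} a_n x^n with a_0 = 1.
Substitute y = x^r sum a_n x^n and match x^{r+n}. The recurrence is
  D(n) a_n - 2 a_{n-1} - 2 a_{n-2} = 0,  where D(n) = (r+n)(r+n-1) + (7/2)(r+n) + (3/2).
  a_n = [2 a_{n-1} + 2 a_{n-2}] / D(n).
Since the indicial polynomial factors as (r - r_1)(r - r_2), D(n) = (r_1 + n - r_1)(r_1 + n - r_2) = n(n + 1/2).
Evaluating step by step (a_0 = 1):
  n = 1: D(1) = 1(1 + 1/2) = 3/2; numerator = 2(1) = 2; a_1 = (2)/(3/2) = 4/3
  n = 2: D(2) = 2(2 + 1/2) = 5; numerator = 2(4/3) + 2(1) = 14/3; a_2 = (14/3)/(5) = 14/15
  n = 3: D(3) = 3(3 + 1/2) = 21/2; numerator = 2(14/15) + 2(4/3) = 68/15; a_3 = (68/15)/(21/2) = 136/315
  n = 4: D(4) = 4(4 + 1/2) = 18; numerator = 2(136/315) + 2(14/15) = 172/63; a_4 = (172/63)/(18) = 86/567

r = -1; a_0 = 1; a_1 = 4/3; a_2 = 14/15; a_3 = 136/315; a_4 = 86/567


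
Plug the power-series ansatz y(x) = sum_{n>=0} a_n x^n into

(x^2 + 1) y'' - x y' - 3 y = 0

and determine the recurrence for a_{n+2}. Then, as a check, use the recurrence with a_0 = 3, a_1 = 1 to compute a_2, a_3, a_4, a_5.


Substitute y = sum_n a_n x^n.
(1 + 1 x^2) y'' contributes (n+2)(n+1) a_{n+2} + n(n-1) a_n at x^n.
-x y'(x) contributes -n a_n at x^n.
-3 y(x) contributes -3 a_n at x^n.
Matching x^n: (n+2)(n+1) a_{n+2} + (n(n-1) - n - 3) a_n = 0.
Thus a_{n+2} = (-n(n-1) + n + 3) / ((n+1)(n+2)) * a_n.

Check with a_0 = 3, a_1 = 1 (apply the recurrence for n = 0, 1, 2, 3): a_0 = 3, a_1 = 1, a_2 = 9/2, a_3 = 2/3, a_4 = 9/8, a_5 = 0.

a_(n+2) = (-n(n-1) + n + 3) / ((n+1)(n+2)) * a_n; check: a_0 = 3, a_1 = 1, a_2 = 9/2, a_3 = 2/3, a_4 = 9/8, a_5 = 0


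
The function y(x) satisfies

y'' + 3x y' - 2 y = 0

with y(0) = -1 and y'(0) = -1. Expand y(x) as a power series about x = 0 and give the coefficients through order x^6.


Ansatz: y(x) = sum_{n>=0} a_n x^n, so y'(x) = sum_{n>=1} n a_n x^(n-1) and y''(x) = sum_{n>=2} n(n-1) a_n x^(n-2).
Substitute into P(x) y'' + Q(x) y' + R(x) y = 0 with P(x) = 1, Q(x) = 3x, R(x) = -2, and match powers of x.
Initial conditions: a_0 = -1, a_1 = -1.
Setting the coefficient of each power of x to zero and solving order by order (substituting the coefficients already found):
  x^0: 2 a_2 - 2 a_0 = 0  ->  2 a_2 = 2 a_0 = -2  ->  a_2 = -1
  x^1: 6 a_3 + a_1 = 0  ->  6 a_3 = -a_1 = 1  ->  a_3 = 1/6
  x^2: 12 a_4 + 4 a_2 = 0  ->  12 a_4 = -4 a_2 = 4  ->  a_4 = 1/3
  x^3: 20 a_5 + 7 a_3 = 0  ->  20 a_5 = -7 a_3 = -7/6  ->  a_5 = -7/120
  x^4: 30 a_6 + 10 a_4 = 0  ->  30 a_6 = -10 a_4 = -10/3  ->  a_6 = -1/9
Truncated series: y(x) = -1 - x - x^2 + (1/6) x^3 + (1/3) x^4 - (7/120) x^5 - (1/9) x^6 + O(x^7).

a_0 = -1; a_1 = -1; a_2 = -1; a_3 = 1/6; a_4 = 1/3; a_5 = -7/120; a_6 = -1/9


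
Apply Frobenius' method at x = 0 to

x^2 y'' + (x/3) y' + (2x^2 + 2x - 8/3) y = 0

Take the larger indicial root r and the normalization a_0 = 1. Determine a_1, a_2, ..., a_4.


Write in Frobenius form y'' + (p(x)/x) y' + (q(x)/x^2) y = 0:
  p(x) = 1/3,  q(x) = 2x^2 + 2x - 8/3.
Indicial equation: r(r-1) + (1/3) r + (-8/3) = 0 -> roots r_1 = 2, r_2 = -4/3.
Take r = r_1 = 2. Let y(x) = x^r sum_{n>=0} a_n x^n with a_0 = 1.
Substitute y = x^r sum a_n x^n and match x^{r+n}. The recurrence is
  D(n) a_n + 2 a_{n-1} + 2 a_{n-2} = 0,  where D(n) = (r+n)(r+n-1) + (1/3)(r+n) + (-8/3).
  a_n = [-2 a_{n-1} - 2 a_{n-2}] / D(n).
Since the indicial polynomial factors as (r - r_1)(r - r_2), D(n) = (r_1 + n - r_1)(r_1 + n - r_2) = n(n + 10/3).
Evaluating step by step (a_0 = 1):
  n = 1: D(1) = 1(1 + 10/3) = 13/3; numerator = -2(1) = -2; a_1 = (-2)/(13/3) = -6/13
  n = 2: D(2) = 2(2 + 10/3) = 32/3; numerator = -2(-6/13) - 2(1) = -14/13; a_2 = (-14/13)/(32/3) = -21/208
  n = 3: D(3) = 3(3 + 10/3) = 19; numerator = -2(-21/208) - 2(-6/13) = 9/8; a_3 = (9/8)/(19) = 9/152
  n = 4: D(4) = 4(4 + 10/3) = 88/3; numerator = -2(9/152) - 2(-21/208) = 165/1976; a_4 = (165/1976)/(88/3) = 45/15808

r = 2; a_0 = 1; a_1 = -6/13; a_2 = -21/208; a_3 = 9/152; a_4 = 45/15808


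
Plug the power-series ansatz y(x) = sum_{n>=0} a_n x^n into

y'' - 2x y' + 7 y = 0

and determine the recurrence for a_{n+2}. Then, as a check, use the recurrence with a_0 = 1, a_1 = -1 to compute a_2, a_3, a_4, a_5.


Substitute y = sum_n a_n x^n.
y''(x) has coefficient (n+2)(n+1) a_{n+2} at x^n;
-2 x y'(x) has coefficient -2 n a_n at x^n (shift);
7 y(x) has coefficient 7 a_n at x^n.
Matching x^n: (n+2)(n+1) a_{n+2} + (-2n + 7) a_n = 0.
Thus a_{n+2} = (2n - 7) / ((n+1)(n+2)) * a_n.

Check with a_0 = 1, a_1 = -1 (apply the recurrence for n = 0, 1, 2, 3): a_0 = 1, a_1 = -1, a_2 = -7/2, a_3 = 5/6, a_4 = 7/8, a_5 = -1/24.

a_(n+2) = (2n - 7) / ((n+1)(n+2)) * a_n; check: a_0 = 1, a_1 = -1, a_2 = -7/2, a_3 = 5/6, a_4 = 7/8, a_5 = -1/24


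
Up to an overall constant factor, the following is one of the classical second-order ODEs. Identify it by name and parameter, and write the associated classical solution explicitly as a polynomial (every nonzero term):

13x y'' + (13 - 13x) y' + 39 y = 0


All three coefficients share the factor 13; dividing through by 13 gives  x y'' + (1 - x) y' + 3 y = 0.
This matches the Laguerre equation x y'' + (1 - x) y' + n y = 0 with n = 3; the polynomial solution is L_3(x).
With y = sum_k a_k x^k, matching x^k gives (k+1)k a_{k+1} + (k+1) a_{k+1} - k a_k + n a_k = 0, i.e. (k+1)^2 a_{k+1} = (k - n) a_k = (k - 3) a_k. The right side vanishes at k = 3, so the series terminates at degree 3.
Standard normalization L_n(0) = 1 gives a_0 = 1. Work upward with a_{k+1} = (k - 3) a_k / (k+1)^2:
  a_1 = (0 - 3)(1) / 1^2 = -3/1 = -3
  a_2 = (1 - 3)(-3) / 2^2 = 6/4 = 3/2
  a_3 = (2 - 3)(3/2) / 3^2 = (-3/2)/9 = -1/6
Hence L_3(x) = -x^3/6 + 3 x^2/2 - 3 x + 1.

L_3(x); series = -x^3/6 + 3 x^2/2 - 3 x + 1


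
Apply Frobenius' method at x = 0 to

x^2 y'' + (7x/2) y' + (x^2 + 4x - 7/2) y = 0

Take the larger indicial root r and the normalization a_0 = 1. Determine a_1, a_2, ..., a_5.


Write in Frobenius form y'' + (p(x)/x) y' + (q(x)/x^2) y = 0:
  p(x) = 7/2,  q(x) = x^2 + 4x - 7/2.
Indicial equation: r(r-1) + (7/2) r + (-7/2) = 0 -> roots r_1 = 1, r_2 = -7/2.
Take r = r_1 = 1. Let y(x) = x^r sum_{n>=0} a_n x^n with a_0 = 1.
Substitute y = x^r sum a_n x^n and match x^{r+n}. The recurrence is
  D(n) a_n + 4 a_{n-1} + 1 a_{n-2} = 0,  where D(n) = (r+n)(r+n-1) + (7/2)(r+n) + (-7/2).
  a_n = [-4 a_{n-1} - 1 a_{n-2}] / D(n).
Since the indicial polynomial factors as (r - r_1)(r - r_2), D(n) = (r_1 + n - r_1)(r_1 + n - r_2) = n(n + 9/2).
Evaluating step by step (a_0 = 1):
  n = 1: D(1) = 1(1 + 9/2) = 11/2; numerator = -4(1) = -4; a_1 = (-4)/(11/2) = -8/11
  n = 2: D(2) = 2(2 + 9/2) = 13; numerator = -4(-8/11) - 1(1) = 21/11; a_2 = (21/11)/(13) = 21/143
  n = 3: D(3) = 3(3 + 9/2) = 45/2; numerator = -4(21/143) - 1(-8/11) = 20/143; a_3 = (20/143)/(45/2) = 8/1287
  n = 4: D(4) = 4(4 + 9/2) = 34; numerator = -4(8/1287) - 1(21/143) = -17/99; a_4 = (-17/99)/(34) = -1/198
  n = 5: D(5) = 5(5 + 9/2) = 95/2; numerator = -4(-1/198) - 1(8/1287) = 2/143; a_5 = (2/143)/(95/2) = 4/13585

r = 1; a_0 = 1; a_1 = -8/11; a_2 = 21/143; a_3 = 8/1287; a_4 = -1/198; a_5 = 4/13585


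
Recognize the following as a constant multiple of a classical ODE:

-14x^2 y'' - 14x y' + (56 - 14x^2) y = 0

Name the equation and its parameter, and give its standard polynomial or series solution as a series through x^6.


All three coefficients share the factor -14; dividing through by -14 gives  x^2 y'' + x y' + (x^2 - 4) y = 0.
This matches the Bessel equation x^2 y'' + x y' + (x^2 - nu^2) y = 0 with nu^2 = 4, so nu = 2; the solution bounded at x = 0 is J_2(x).
Frobenius at x = 0: indicial roots ±nu; for r = nu the recurrence k(k + 2nu) c_k = -c_{k-2} gives the standard series J_nu(x) = sum_{k>=0} (-1)^k / (k! (k+nu)!) (x/2)^(2k+nu). Evaluate the first 3 terms:
  k = 0: (-1)^0 / (0! * 2! * 2^2) x^2 = 1/(1*2*4) x^2 = (1/8) x^2
  k = 1: (-1)^1 / (1! * 3! * 2^4) x^4 = -1/(1*6*16) x^4 = (-1/96) x^4
  k = 2: (-1)^2 / (2! * 4! * 2^6) x^6 = 1/(2*24*64) x^6 = (1/3072) x^6
Hence J_2(x) = x^6/3072 - x^4/96 + x^2/8 + ....

J_2(x); series = x^6/3072 - x^4/96 + x^2/8


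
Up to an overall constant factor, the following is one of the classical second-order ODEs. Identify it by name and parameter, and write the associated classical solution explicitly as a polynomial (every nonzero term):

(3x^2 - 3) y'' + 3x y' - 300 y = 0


All three coefficients share the factor -3; dividing through by -3 gives  (1 - x^2) y'' - x y' + 100 y = 0.
This matches the Chebyshev equation (1 - x^2) y'' - x y' + n^2 y = 0 (note the -x y' term, not -2x y') with n^2 = 100, so n = 10; the polynomial solution is T_10(x).
With y = sum_k a_k x^k, matching x^k gives (k+2)(k+1) a_{k+2} = (k^2 - n^2) a_k = (k - 10)(k + 10) a_k. The right side vanishes at k = 10, so the series with the parity of 10 terminates at degree 10.
Standard normalization: leading coefficient of T_n is 2^(n-1), so a_10 = 2^9 = 512. Work downward with a_k = (k+1)(k+2) a_{k+2} / ((k - 10)(k + 10)):
  a_8 = (9)(10)(512) / ((8 - 10)(8 + 10)) = 46080/(-36) = -1280
  a_6 = (7)(8)(-1280) / ((6 - 10)(6 + 10)) = -71680/(-64) = 1120
  a_4 = (5)(6)(1120) / ((4 - 10)(4 + 10)) = 33600/(-84) = -400
  a_2 = (3)(4)(-400) / ((2 - 10)(2 + 10)) = -4800/(-96) = 50
  a_0 = (1)(2)(50) / ((0 - 10)(0 + 10)) = 100/(-100) = -1
Hence T_10(x) = 512 x^10 - 1280 x^8 + 1120 x^6 - 400 x^4 + 50 x^2 - 1.

T_10(x); series = 512 x^10 - 1280 x^8 + 1120 x^6 - 400 x^4 + 50 x^2 - 1


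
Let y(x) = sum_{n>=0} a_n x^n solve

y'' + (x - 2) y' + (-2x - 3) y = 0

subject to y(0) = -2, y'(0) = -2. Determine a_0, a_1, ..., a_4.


Ansatz: y(x) = sum_{n>=0} a_n x^n, so y'(x) = sum_{n>=1} n a_n x^(n-1) and y''(x) = sum_{n>=2} n(n-1) a_n x^(n-2).
Substitute into P(x) y'' + Q(x) y' + R(x) y = 0 with P(x) = 1, Q(x) = x - 2, R(x) = -2x - 3, and match powers of x.
Initial conditions: a_0 = -2, a_1 = -2.
Setting the coefficient of each power of x to zero and solving order by order (substituting the coefficients already found):
  x^0: 2 a_2 - 2 a_1 - 3 a_0 = 0  ->  2 a_2 = 2 a_1 + 3 a_0 = -10  ->  a_2 = -5
  x^1: 6 a_3 - 4 a_2 - 2 a_1 - 2 a_0 = 0  ->  6 a_3 = 4 a_2 + 2 a_1 + 2 a_0 = -28  ->  a_3 = -14/3
  x^2: 12 a_4 - 6 a_3 - a_2 - 2 a_1 = 0  ->  12 a_4 = 6 a_3 + a_2 + 2 a_1 = -37  ->  a_4 = -37/12
Truncated series: y(x) = -2 - 2 x - 5 x^2 - (14/3) x^3 - (37/12) x^4 + O(x^5).

a_0 = -2; a_1 = -2; a_2 = -5; a_3 = -14/3; a_4 = -37/12


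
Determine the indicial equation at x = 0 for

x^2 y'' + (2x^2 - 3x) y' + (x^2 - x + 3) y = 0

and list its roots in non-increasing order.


Divide by x^2 to reach normal form y'' + P_1(x) y' + P_2(x) y = 0 with P_1(x) = 2 - 3/x and P_2(x) = 1 - 1/x + 3/x^2.
x = 0 is a singular point because the y'-coefficient 2 - 3/x has a pole at x = 0 and the y-coefficient 1 - 1/x + 3/x^2 has a pole at x = 0.
It is a regular singular point because x P_1(x) = p(x) = 2x - 3 and x^2 P_2(x) = q(x) = x^2 - x + 3 are polynomials, hence analytic at x = 0.
p(0) = -3,  q(0) = 3.
Indicial equation: r(r-1) + p(0) r + q(0) = 0, i.e. r^2 + (p(0) - 1) r + q(0) = 0, i.e. r^2 - 4 r + 3 = 0.
Discriminant: (-4)^2 - 4(3) = 4, so r = (4 ± 2)/2.
Solving: r_1 = 3, r_2 = 1.

indicial: r^2 - 4 r + 3 = 0; roots r_1 = 3, r_2 = 1


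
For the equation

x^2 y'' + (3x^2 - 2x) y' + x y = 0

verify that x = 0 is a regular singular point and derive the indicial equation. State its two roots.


Divide by x^2 to reach normal form y'' + P_1(x) y' + P_2(x) y = 0 with P_1(x) = 3 - 2/x and P_2(x) = 1/x.
x = 0 is a singular point because the y'-coefficient 3 - 2/x has a pole at x = 0 and the y-coefficient 1/x has a pole at x = 0.
It is a regular singular point because x P_1(x) = p(x) = 3x - 2 and x^2 P_2(x) = q(x) = x are polynomials, hence analytic at x = 0.
p(0) = -2,  q(0) = 0.
Indicial equation: r(r-1) + p(0) r + q(0) = 0, i.e. r^2 + (p(0) - 1) r + q(0) = 0, i.e. r^2 - 3 r = 0.
Discriminant: (-3)^2 - 4(0) = 9, so r = (3 ± 3)/2.
Solving: r_1 = 3, r_2 = 0.

indicial: r^2 - 3 r = 0; roots r_1 = 3, r_2 = 0


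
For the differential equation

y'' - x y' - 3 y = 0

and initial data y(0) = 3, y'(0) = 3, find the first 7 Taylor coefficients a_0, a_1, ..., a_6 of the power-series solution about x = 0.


Ansatz: y(x) = sum_{n>=0} a_n x^n, so y'(x) = sum_{n>=1} n a_n x^(n-1) and y''(x) = sum_{n>=2} n(n-1) a_n x^(n-2).
Substitute into P(x) y'' + Q(x) y' + R(x) y = 0 with P(x) = 1, Q(x) = -x, R(x) = -3, and match powers of x.
Initial conditions: a_0 = 3, a_1 = 3.
Setting the coefficient of each power of x to zero and solving order by order (substituting the coefficients already found):
  x^0: 2 a_2 - 3 a_0 = 0  ->  2 a_2 = 3 a_0 = 9  ->  a_2 = 9/2
  x^1: 6 a_3 - 4 a_1 = 0  ->  6 a_3 = 4 a_1 = 12  ->  a_3 = 2
  x^2: 12 a_4 - 5 a_2 = 0  ->  12 a_4 = 5 a_2 = 45/2  ->  a_4 = 15/8
  x^3: 20 a_5 - 6 a_3 = 0  ->  20 a_5 = 6 a_3 = 12  ->  a_5 = 3/5
  x^4: 30 a_6 - 7 a_4 = 0  ->  30 a_6 = 7 a_4 = 105/8  ->  a_6 = 7/16
Truncated series: y(x) = 3 + 3 x + (9/2) x^2 + 2 x^3 + (15/8) x^4 + (3/5) x^5 + (7/16) x^6 + O(x^7).

a_0 = 3; a_1 = 3; a_2 = 9/2; a_3 = 2; a_4 = 15/8; a_5 = 3/5; a_6 = 7/16


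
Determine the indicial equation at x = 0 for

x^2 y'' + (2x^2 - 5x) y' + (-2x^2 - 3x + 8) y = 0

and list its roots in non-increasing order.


Divide by x^2 to reach normal form y'' + P_1(x) y' + P_2(x) y = 0 with P_1(x) = 2 - 5/x and P_2(x) = -2 - 3/x + 8/x^2.
x = 0 is a singular point because the y'-coefficient 2 - 5/x has a pole at x = 0 and the y-coefficient -2 - 3/x + 8/x^2 has a pole at x = 0.
It is a regular singular point because x P_1(x) = p(x) = 2x - 5 and x^2 P_2(x) = q(x) = -2x^2 - 3x + 8 are polynomials, hence analytic at x = 0.
p(0) = -5,  q(0) = 8.
Indicial equation: r(r-1) + p(0) r + q(0) = 0, i.e. r^2 + (p(0) - 1) r + q(0) = 0, i.e. r^2 - 6 r + 8 = 0.
Discriminant: (-6)^2 - 4(8) = 4, so r = (6 ± 2)/2.
Solving: r_1 = 4, r_2 = 2.

indicial: r^2 - 6 r + 8 = 0; roots r_1 = 4, r_2 = 2


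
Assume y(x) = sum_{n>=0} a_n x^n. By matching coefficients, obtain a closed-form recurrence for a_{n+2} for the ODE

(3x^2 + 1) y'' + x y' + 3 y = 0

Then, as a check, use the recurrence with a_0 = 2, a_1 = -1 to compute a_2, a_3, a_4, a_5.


Substitute y = sum_n a_n x^n.
(1 + 3 x^2) y'' contributes (n+2)(n+1) a_{n+2} + 3 n(n-1) a_n at x^n.
x y'(x) contributes n a_n at x^n.
3 y(x) contributes 3 a_n at x^n.
Matching x^n: (n+2)(n+1) a_{n+2} + (3 n(n-1) + n + 3) a_n = 0.
Thus a_{n+2} = (-3 n(n-1) - n - 3) / ((n+1)(n+2)) * a_n.

Check with a_0 = 2, a_1 = -1 (apply the recurrence for n = 0, 1, 2, 3): a_0 = 2, a_1 = -1, a_2 = -3, a_3 = 2/3, a_4 = 11/4, a_5 = -4/5.

a_(n+2) = (-3 n(n-1) - n - 3) / ((n+1)(n+2)) * a_n; check: a_0 = 2, a_1 = -1, a_2 = -3, a_3 = 2/3, a_4 = 11/4, a_5 = -4/5


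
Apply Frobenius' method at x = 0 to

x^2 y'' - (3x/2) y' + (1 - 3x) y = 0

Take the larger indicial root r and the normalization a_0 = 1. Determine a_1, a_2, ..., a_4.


Write in Frobenius form y'' + (p(x)/x) y' + (q(x)/x^2) y = 0:
  p(x) = -3/2,  q(x) = 1 - 3x.
Indicial equation: r(r-1) + (-3/2) r + (1) = 0 -> roots r_1 = 2, r_2 = 1/2.
Take r = r_1 = 2. Let y(x) = x^r sum_{n>=0} a_n x^n with a_0 = 1.
Substitute y = x^r sum a_n x^n and match x^{r+n}. The recurrence is
  D(n) a_n - 3 a_{n-1} = 0,  where D(n) = (r+n)(r+n-1) + (-3/2)(r+n) + (1).
  a_n = 3 / D(n) * a_{n-1}.
Since the indicial polynomial factors as (r - r_1)(r - r_2), D(n) = (r_1 + n - r_1)(r_1 + n - r_2) = n(n + 3/2).
Evaluating step by step (a_0 = 1):
  n = 1: D(1) = 1(1 + 3/2) = 5/2; numerator = 3(1) = 3; a_1 = (3)/(5/2) = 6/5
  n = 2: D(2) = 2(2 + 3/2) = 7; numerator = 3(6/5) = 18/5; a_2 = (18/5)/(7) = 18/35
  n = 3: D(3) = 3(3 + 3/2) = 27/2; numerator = 3(18/35) = 54/35; a_3 = (54/35)/(27/2) = 4/35
  n = 4: D(4) = 4(4 + 3/2) = 22; numerator = 3(4/35) = 12/35; a_4 = (12/35)/(22) = 6/385

r = 2; a_0 = 1; a_1 = 6/5; a_2 = 18/35; a_3 = 4/35; a_4 = 6/385


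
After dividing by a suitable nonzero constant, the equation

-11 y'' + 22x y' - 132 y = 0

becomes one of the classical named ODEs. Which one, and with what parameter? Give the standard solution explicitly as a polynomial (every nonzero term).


All three coefficients share the factor -11; dividing through by -11 gives  y'' - 2x y' + 12 y = 0.
This matches the Hermite equation y'' - 2x y' + 2n y = 0 with 2n = 12, so n = 6; the polynomial solution is H_6(x).
With y = sum_k a_k x^k, matching x^k gives (k+2)(k+1) a_{k+2} = 2(k - n) a_k = 2(k - 6) a_k. The right side vanishes at k = 6, so the series with the parity of 6 terminates at degree 6.
Standard normalization: leading coefficient of H_n is 2^n, so a_6 = 2^6 = 64. Work downward with a_k = (k+1)(k+2) a_{k+2} / (2(k - n)):
  a_4 = (5)(6)(64) / (2(4 - 6)) = 1920/(-4) = -480
  a_2 = (3)(4)(-480) / (2(2 - 6)) = -5760/(-8) = 720
  a_0 = (1)(2)(720) / (2(0 - 6)) = 1440/(-12) = -120
Hence H_6(x) = 64 x^6 - 480 x^4 + 720 x^2 - 120.

H_6(x); series = 64 x^6 - 480 x^4 + 720 x^2 - 120


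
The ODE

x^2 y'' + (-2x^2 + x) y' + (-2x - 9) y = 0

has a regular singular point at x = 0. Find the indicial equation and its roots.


Divide by x^2 to reach normal form y'' + P_1(x) y' + P_2(x) y = 0 with P_1(x) = -2 + 1/x and P_2(x) = -2/x - 9/x^2.
x = 0 is a singular point because the y'-coefficient -2 + 1/x has a pole at x = 0 and the y-coefficient -2/x - 9/x^2 has a pole at x = 0.
It is a regular singular point because x P_1(x) = p(x) = 1 - 2x and x^2 P_2(x) = q(x) = -2x - 9 are polynomials, hence analytic at x = 0.
p(0) = 1,  q(0) = -9.
Indicial equation: r(r-1) + p(0) r + q(0) = 0, i.e. r^2 + (p(0) - 1) r + q(0) = 0, i.e. r^2 - 9 = 0.
Discriminant: (0)^2 - 4(-9) = 36, so r = (0 ± 6)/2.
Solving: r_1 = 3, r_2 = -3.

indicial: r^2 - 9 = 0; roots r_1 = 3, r_2 = -3


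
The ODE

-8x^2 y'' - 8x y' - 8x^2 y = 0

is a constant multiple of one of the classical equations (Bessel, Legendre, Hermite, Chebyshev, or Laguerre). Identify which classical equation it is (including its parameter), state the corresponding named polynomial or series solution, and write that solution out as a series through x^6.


All three coefficients share the factor -8; dividing through by -8 gives  x^2 y'' + x y' + x^2 y = 0.
This matches the Bessel equation x^2 y'' + x y' + (x^2 - nu^2) y = 0 with nu^2 = 0, so nu = 0; the solution bounded at x = 0 is J_0(x).
Frobenius at x = 0: indicial roots ±nu; for r = nu the recurrence k(k + 2nu) c_k = -c_{k-2} gives the standard series J_nu(x) = sum_{k>=0} (-1)^k / (k! (k+nu)!) (x/2)^(2k+nu). Evaluate the first 4 terms:
  k = 0: (-1)^0 / (0! * 0! * 2^0) x^0 = 1/(1*1*1) x^0 = (1) x^0
  k = 1: (-1)^1 / (1! * 1! * 2^2) x^2 = -1/(1*1*4) x^2 = (-1/4) x^2
  k = 2: (-1)^2 / (2! * 2! * 2^4) x^4 = 1/(2*2*16) x^4 = (1/64) x^4
  k = 3: (-1)^3 / (3! * 3! * 2^6) x^6 = -1/(6*6*64) x^6 = (-1/2304) x^6
Hence J_0(x) = -x^6/2304 + x^4/64 - x^2/4 + 1 + ....

J_0(x); series = -x^6/2304 + x^4/64 - x^2/4 + 1
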